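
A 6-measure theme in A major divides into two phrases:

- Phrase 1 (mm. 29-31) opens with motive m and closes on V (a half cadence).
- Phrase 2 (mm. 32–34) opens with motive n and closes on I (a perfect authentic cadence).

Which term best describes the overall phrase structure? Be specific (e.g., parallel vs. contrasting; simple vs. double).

Phrase 1 ends with a half cadence (weaker) and phrase 2 with a perfect authentic cadence (stronger): antecedent + consequent = a period.
The two phrases open with different material (m / n), so the period is contrasting.

contrasting period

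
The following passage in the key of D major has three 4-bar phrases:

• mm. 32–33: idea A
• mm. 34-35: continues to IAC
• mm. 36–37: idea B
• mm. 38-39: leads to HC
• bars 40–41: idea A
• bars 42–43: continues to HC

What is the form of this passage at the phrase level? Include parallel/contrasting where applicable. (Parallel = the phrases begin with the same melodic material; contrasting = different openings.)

The final phrase closes with a half cadence, which is not stronger than the preceding half cadence; the 3 phrases lack an overall antecedent–consequent design and so form a phrase group.

phrase group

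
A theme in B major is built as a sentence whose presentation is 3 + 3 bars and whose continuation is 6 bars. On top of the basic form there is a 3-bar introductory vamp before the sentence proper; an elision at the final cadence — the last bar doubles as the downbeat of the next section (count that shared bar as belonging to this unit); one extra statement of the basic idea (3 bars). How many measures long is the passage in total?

18 measures

Basic sentence: 3 + 3 + 6 = 12 bars.
12 (basic form) + 3 (introduction) + 3 (extra statement) = 18.
The elision shares a bar with the next section but does not change this unit's count.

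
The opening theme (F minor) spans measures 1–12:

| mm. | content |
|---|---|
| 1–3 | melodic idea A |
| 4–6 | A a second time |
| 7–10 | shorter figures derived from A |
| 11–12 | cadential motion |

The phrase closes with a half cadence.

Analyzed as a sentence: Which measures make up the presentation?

measures 1–6

The presentation of a sentence is the basic idea (bars 1–3) plus its repetition (mm. 4–6); the presentation is therefore bars 1–6.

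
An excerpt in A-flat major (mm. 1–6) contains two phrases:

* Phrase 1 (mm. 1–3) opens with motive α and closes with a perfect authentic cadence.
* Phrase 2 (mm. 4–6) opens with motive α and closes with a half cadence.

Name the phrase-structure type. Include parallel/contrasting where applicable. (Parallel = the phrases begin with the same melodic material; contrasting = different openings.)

phrase group

The second phrase closes with a half cadence, which is not stronger than the first phrase's perfect authentic cadence; without a weak→strong cadential pair there is no antecedent–consequent relationship, so this is a phrase group rather than a period.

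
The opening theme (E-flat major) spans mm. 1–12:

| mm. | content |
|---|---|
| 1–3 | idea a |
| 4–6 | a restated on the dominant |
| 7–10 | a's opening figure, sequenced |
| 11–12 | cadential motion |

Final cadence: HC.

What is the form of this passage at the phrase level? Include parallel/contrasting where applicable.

Basic idea (measures 1–3) + its repetition (measures 4–6) form the presentation; fragmentation and cadence (bars 7–12) form the continuation — the 12-bar whole is a sentence.

sentence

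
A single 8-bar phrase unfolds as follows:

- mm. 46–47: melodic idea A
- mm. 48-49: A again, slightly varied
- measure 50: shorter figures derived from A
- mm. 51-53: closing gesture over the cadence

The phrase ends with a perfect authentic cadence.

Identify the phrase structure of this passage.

Basic idea (measures 46–47) + its repetition (mm. 48–49) form the presentation; fragmentation and cadence (bars 50–53) form the continuation — the 8-bar whole is a sentence.

sentence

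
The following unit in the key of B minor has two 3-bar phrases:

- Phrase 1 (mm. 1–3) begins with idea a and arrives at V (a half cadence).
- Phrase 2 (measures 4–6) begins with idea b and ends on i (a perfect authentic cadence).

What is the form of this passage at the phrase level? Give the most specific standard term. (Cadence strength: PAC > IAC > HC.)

Phrase 1 ends with a half cadence (weaker) and phrase 2 with a perfect authentic cadence (stronger): antecedent + consequent = a period.
The two phrases open with different material (a / b), so the period is contrasting.

contrasting period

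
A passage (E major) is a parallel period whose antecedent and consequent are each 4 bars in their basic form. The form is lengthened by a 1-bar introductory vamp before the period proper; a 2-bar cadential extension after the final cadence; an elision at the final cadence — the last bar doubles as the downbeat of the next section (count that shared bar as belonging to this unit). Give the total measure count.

11 measures

Basic parallel period: 4 + 4 = 8 bars.
8 (basic form) + 1 (introduction) + 2 (cadential extension) = 11.
The elision shares a bar with the next section but does not change this unit's count.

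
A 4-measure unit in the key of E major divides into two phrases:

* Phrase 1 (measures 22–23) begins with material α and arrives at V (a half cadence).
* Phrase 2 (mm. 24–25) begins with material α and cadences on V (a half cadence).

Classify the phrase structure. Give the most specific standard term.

repeated phrase

Both phrases have the same opening (α) and the same cadence (half cadence): the second is a restatement, not a consequent, so this is a repeated phrase rather than a period.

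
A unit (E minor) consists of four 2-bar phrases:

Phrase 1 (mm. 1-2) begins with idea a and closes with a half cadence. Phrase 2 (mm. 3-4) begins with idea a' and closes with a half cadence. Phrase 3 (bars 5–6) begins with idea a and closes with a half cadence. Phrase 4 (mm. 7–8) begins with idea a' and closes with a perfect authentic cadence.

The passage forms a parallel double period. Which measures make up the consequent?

measures 5–8

In a double period the first pair of phrases (ending half cadence) is the large antecedent and the second pair (ending perfect authentic cadence) is the large consequent; the consequent is measures 5–8.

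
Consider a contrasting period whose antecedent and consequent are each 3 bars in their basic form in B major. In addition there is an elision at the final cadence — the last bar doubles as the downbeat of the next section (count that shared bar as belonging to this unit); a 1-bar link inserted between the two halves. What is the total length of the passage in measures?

7 measures

Basic contrasting period: 3 + 3 = 6 bars.
6 (basic form) + 1 (link) = 7.
The elision shares a bar with the next section but does not change this unit's count.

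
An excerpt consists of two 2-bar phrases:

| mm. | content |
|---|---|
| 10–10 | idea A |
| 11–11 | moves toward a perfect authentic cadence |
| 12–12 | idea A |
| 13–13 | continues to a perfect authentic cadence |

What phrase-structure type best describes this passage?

Both phrases have the same opening (A) and the same cadence (perfect authentic cadence): the second is a restatement, not a consequent, so this is a repeated phrase rather than a period.

repeated phrase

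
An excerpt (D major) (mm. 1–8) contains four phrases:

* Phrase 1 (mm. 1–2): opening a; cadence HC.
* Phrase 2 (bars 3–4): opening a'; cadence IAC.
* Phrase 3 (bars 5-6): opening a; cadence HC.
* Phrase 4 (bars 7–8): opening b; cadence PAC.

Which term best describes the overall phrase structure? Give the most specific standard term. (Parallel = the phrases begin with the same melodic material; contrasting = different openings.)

parallel double period

Four phrases in two halves: the first half (measures 1-4) ends with an imperfect authentic cadence, the second (bars 5-8) with a perfect authentic cadence — a large antecedent–consequent pair, i.e. a double period.
Phrase 3 begins with the same material as phrase 1, making it parallel.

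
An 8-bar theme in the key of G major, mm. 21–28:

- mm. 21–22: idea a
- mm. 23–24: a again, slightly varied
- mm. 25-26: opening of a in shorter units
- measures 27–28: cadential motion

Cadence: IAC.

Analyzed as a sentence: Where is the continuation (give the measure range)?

After the presentation (mm. 21-24), the continuation covers the fragmentation through the cadence: mm. 25–28.

measures 25–28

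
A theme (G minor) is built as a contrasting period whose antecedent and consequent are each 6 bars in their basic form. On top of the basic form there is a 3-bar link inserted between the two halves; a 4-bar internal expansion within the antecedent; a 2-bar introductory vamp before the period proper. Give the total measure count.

21 measures

Basic contrasting period: 6 + 6 = 12 bars.
12 (basic form) + 3 (link) + 4 (internal expansion) + 2 (introduction) = 21.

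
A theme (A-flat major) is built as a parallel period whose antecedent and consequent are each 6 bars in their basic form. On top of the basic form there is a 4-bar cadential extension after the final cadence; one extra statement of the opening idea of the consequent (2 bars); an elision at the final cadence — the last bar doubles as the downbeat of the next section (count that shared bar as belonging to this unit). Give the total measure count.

Basic parallel period: 6 + 6 = 12 bars.
12 (basic form) + 4 (cadential extension) + 2 (extra statement) = 18.
The elision shares a bar with the next section but does not change this unit's count.

18 measures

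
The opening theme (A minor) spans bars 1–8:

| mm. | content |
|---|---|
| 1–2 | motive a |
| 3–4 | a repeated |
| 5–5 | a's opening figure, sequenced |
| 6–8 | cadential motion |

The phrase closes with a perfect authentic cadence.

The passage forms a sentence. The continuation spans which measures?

measures 5–8

After the presentation (bars 1–4), the continuation covers the fragmentation through the cadence: mm. 5–8.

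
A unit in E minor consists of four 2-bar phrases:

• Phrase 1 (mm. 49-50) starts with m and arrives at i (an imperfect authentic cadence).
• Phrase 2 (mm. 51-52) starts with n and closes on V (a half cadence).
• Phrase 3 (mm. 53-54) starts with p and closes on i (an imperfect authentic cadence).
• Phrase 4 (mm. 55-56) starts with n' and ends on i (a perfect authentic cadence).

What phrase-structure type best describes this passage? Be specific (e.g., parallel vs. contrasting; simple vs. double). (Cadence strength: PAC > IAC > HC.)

contrasting double period

Four phrases in two halves: the first half (bars 49–52) ends with a half cadence, the second (mm. 53–56) with a perfect authentic cadence — a large antecedent–consequent pair, i.e. a double period.
Phrase 3 begins with different material from phrase 1, making it contrasting.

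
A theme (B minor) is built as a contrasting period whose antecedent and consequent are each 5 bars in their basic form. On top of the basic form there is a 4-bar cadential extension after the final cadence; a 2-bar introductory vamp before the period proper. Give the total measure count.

16 measures

Basic contrasting period: 5 + 5 = 10 bars.
10 (basic form) + 4 (cadential extension) + 2 (introduction) = 16.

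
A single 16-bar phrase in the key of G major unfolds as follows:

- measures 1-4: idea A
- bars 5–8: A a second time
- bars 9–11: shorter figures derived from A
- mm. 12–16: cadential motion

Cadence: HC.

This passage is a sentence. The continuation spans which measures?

After the presentation (measures 1–8), the continuation covers the fragmentation through the cadence: mm. 9–16.

measures 9–16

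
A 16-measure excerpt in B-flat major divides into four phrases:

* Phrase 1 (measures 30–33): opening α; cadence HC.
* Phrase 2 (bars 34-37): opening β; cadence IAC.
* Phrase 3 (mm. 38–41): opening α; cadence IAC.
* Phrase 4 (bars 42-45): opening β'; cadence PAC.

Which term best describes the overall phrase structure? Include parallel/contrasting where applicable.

parallel double period

Four phrases in two halves: the first half (measures 30–37) ends with an imperfect authentic cadence, the second (bars 38-45) with a perfect authentic cadence — a large antecedent–consequent pair, i.e. a double period.
Phrase 3 begins with the same material as phrase 1, making it parallel.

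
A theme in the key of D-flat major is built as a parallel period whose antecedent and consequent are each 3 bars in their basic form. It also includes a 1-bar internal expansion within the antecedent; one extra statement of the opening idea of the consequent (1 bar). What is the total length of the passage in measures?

8 measures

Basic parallel period: 3 + 3 = 6 bars.
6 (basic form) + 1 (internal expansion) + 1 (extra statement) = 8.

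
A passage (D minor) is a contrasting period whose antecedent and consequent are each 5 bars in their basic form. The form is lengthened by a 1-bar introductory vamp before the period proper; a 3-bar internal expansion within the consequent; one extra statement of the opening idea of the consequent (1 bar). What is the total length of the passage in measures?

Basic contrasting period: 5 + 5 = 10 bars.
10 (basic form) + 1 (introduction) + 3 (internal expansion) + 1 (extra statement) = 15.

15 measures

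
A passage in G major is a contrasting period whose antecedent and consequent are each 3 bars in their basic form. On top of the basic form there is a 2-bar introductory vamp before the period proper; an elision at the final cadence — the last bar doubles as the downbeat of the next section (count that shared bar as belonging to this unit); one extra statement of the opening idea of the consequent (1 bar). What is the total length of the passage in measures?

Basic contrasting period: 3 + 3 = 6 bars.
6 (basic form) + 2 (introduction) + 1 (extra statement) = 9.
The elision shares a bar with the next section but does not change this unit's count.

9 measures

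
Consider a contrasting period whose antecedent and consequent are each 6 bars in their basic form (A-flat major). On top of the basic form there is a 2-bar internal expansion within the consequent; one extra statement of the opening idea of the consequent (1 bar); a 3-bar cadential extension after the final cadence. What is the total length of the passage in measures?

18 measures

Basic contrasting period: 6 + 6 = 12 bars.
12 (basic form) + 2 (internal expansion) + 1 (extra statement) + 3 (cadential extension) = 18.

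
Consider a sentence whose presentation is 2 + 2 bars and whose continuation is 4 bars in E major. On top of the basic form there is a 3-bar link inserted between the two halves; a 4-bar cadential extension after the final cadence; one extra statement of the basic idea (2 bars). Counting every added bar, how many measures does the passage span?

17 measures

Basic sentence: 2 + 2 + 4 = 8 bars.
8 (basic form) + 3 (link) + 4 (cadential extension) + 2 (extra statement) = 17.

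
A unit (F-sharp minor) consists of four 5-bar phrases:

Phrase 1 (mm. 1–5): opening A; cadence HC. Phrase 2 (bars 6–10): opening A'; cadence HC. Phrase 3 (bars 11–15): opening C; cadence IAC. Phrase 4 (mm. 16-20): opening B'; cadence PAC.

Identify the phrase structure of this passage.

Four phrases in two halves: the first half (measures 1–10) ends with a half cadence, the second (bars 11–20) with a perfect authentic cadence — a large antecedent–consequent pair, i.e. a double period.
Phrase 3 begins with different material from phrase 1, making it contrasting.

contrasting double period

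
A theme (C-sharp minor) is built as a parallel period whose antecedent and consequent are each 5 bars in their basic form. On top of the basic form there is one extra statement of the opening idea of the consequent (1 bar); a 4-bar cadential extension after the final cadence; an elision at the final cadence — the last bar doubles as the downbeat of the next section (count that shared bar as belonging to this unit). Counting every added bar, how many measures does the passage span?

15 measures

Basic parallel period: 5 + 5 = 10 bars.
10 (basic form) + 1 (extra statement) + 4 (cadential extension) = 15.
The elision shares a bar with the next section but does not change this unit's count.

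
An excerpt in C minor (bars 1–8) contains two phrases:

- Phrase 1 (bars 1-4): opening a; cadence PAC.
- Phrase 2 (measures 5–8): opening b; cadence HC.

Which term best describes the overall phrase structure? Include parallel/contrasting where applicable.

phrase group

The second phrase closes with a half cadence, which is not stronger than the first phrase's perfect authentic cadence; without a weak→strong cadential pair there is no antecedent–consequent relationship, so this is a phrase group rather than a period.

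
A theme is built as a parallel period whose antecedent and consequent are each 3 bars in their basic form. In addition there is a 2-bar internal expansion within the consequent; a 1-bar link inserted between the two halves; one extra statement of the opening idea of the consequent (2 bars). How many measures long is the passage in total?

Basic parallel period: 3 + 3 = 6 bars.
6 (basic form) + 2 (internal expansion) + 1 (link) + 2 (extra statement) = 11.

11 measures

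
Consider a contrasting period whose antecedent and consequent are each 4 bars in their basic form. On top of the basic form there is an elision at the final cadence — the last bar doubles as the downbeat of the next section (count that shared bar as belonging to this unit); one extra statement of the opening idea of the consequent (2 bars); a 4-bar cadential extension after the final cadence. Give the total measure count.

14 measures

Basic contrasting period: 4 + 4 = 8 bars.
8 (basic form) + 2 (extra statement) + 4 (cadential extension) = 14.
The elision shares a bar with the next section but does not change this unit's count.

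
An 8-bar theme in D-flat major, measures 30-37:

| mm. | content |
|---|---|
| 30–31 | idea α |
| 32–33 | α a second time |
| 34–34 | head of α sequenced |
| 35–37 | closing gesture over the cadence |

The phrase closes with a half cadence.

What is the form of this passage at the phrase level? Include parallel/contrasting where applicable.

Basic idea (mm. 30–31) + its repetition (measures 32-33) form the presentation; fragmentation and cadence (bars 34–37) form the continuation — the 8-bar whole is a sentence.

sentence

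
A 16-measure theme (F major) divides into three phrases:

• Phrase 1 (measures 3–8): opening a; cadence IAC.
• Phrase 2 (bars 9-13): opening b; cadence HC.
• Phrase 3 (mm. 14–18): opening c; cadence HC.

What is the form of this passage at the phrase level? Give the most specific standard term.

The final phrase closes with a half cadence, which is not stronger than the preceding half cadence; the 3 phrases lack an overall antecedent–consequent design and so form a phrase group.

phrase group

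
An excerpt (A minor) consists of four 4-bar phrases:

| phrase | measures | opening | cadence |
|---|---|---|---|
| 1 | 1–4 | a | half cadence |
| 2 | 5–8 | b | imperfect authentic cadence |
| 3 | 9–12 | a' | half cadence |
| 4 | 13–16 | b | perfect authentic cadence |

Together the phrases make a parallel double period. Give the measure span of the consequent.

In a double period the first pair of phrases (ending imperfect authentic cadence) is the large antecedent and the second pair (ending perfect authentic cadence) is the large consequent; the consequent is measures 9–16.

measures 9–16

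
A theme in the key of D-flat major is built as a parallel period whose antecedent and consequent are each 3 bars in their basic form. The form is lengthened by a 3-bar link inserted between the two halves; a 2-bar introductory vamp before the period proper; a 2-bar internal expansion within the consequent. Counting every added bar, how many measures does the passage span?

Basic parallel period: 3 + 3 = 6 bars.
6 (basic form) + 3 (link) + 2 (introduction) + 2 (internal expansion) = 13.

13 measures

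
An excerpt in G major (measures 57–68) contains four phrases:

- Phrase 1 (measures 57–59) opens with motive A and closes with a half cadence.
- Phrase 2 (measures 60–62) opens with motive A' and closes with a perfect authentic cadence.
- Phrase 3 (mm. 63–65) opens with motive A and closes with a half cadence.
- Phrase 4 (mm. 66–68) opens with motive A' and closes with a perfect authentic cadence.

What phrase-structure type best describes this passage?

repeated period

The cadence pattern HC–PAC–HC–PAC is weak–strong twice, and phrases 3–4 restate phrases 1–2: a period heard twice, not a double period (which would end weakly at phrase 2).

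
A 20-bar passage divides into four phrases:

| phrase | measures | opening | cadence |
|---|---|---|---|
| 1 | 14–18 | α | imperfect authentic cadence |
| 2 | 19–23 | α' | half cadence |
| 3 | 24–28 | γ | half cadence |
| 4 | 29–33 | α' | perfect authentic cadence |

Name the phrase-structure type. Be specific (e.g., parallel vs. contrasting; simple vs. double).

contrasting double period

Four phrases in two halves: the first half (bars 14–23) ends with a half cadence, the second (measures 24–33) with a perfect authentic cadence — a large antecedent–consequent pair, i.e. a double period.
Phrase 3 begins with different material from phrase 1, making it contrasting.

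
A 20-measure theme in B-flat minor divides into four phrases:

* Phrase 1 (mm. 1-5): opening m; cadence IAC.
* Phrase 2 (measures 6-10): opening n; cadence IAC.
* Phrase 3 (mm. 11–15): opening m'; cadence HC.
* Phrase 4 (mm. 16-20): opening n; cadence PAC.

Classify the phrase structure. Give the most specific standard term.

Four phrases in two halves: the first half (mm. 1–10) ends with an imperfect authentic cadence, the second (bars 11-20) with a perfect authentic cadence — a large antecedent–consequent pair, i.e. a double period.
Phrase 3 begins with the same material as phrase 1, making it parallel.

parallel double period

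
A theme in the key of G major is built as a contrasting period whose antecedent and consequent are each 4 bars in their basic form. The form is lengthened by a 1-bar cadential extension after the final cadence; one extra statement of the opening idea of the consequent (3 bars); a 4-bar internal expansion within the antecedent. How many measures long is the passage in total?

16 measures

Basic contrasting period: 4 + 4 = 8 bars.
8 (basic form) + 1 (cadential extension) + 3 (extra statement) + 4 (internal expansion) = 16.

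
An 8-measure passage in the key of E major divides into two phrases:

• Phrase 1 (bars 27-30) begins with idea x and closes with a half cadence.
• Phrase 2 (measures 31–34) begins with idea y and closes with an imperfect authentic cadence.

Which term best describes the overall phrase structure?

contrasting period

Phrase 1 ends with a half cadence (weaker) and phrase 2 with an imperfect authentic cadence (stronger): antecedent + consequent = a period.
The two phrases open with different material (x / y), so the period is contrasting.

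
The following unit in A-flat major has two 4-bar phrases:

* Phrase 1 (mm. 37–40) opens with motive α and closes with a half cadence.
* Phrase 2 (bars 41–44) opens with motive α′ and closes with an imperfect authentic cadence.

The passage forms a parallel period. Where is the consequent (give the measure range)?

measures 41–44

The antecedent is the phrase ending with the weaker cadence (half cadence, phrase 1) and the consequent the one ending more conclusively (imperfect authentic cadence, phrase 2); the consequent is mm. 41-44.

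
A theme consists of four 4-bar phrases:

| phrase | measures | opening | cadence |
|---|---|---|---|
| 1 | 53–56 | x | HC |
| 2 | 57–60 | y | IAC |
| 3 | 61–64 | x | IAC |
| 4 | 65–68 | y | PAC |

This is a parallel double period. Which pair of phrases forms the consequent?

phrases 3 and 4

In a double period the first pair of phrases (ending imperfect authentic cadence) is the large antecedent and the second pair (ending perfect authentic cadence) is the large consequent; the consequent is phrases 3 and 4.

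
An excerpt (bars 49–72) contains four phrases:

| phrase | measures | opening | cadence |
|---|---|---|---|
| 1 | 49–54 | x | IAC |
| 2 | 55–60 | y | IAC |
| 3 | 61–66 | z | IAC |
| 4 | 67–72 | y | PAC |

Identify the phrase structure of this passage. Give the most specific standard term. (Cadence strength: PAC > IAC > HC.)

contrasting double period

Four phrases in two halves: the first half (measures 49–60) ends with an imperfect authentic cadence, the second (mm. 61–72) with a perfect authentic cadence — a large antecedent–consequent pair, i.e. a double period.
Phrase 3 begins with different material from phrase 1, making it contrasting.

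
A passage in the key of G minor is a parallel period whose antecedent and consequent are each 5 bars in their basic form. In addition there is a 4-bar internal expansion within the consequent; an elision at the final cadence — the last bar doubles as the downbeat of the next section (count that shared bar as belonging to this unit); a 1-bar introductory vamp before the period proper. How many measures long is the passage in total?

Basic parallel period: 5 + 5 = 10 bars.
10 (basic form) + 4 (internal expansion) + 1 (introduction) = 15.
The elision shares a bar with the next section but does not change this unit's count.

15 measures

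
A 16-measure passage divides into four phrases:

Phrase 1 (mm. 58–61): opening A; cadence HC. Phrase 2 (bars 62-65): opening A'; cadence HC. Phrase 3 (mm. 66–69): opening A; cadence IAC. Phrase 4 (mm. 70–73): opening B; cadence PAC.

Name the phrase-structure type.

parallel double period

Four phrases in two halves: the first half (measures 58–65) ends with a half cadence, the second (mm. 66–73) with a perfect authentic cadence — a large antecedent–consequent pair, i.e. a double period.
Phrase 3 begins with the same material as phrase 1, making it parallel.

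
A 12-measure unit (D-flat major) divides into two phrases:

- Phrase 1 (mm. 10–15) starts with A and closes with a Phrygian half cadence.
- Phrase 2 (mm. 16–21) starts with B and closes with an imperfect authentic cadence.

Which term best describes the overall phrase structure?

Phrase 1 ends with a Phrygian half cadence (weaker) and phrase 2 with an imperfect authentic cadence (stronger): antecedent + consequent = a period.
The two phrases open with different material (A / B), so the period is contrasting.

contrasting period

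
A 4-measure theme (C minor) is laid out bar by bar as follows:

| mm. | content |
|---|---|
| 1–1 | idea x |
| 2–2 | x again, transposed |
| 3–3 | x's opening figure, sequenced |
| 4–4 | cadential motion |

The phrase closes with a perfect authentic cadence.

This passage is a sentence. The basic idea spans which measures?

The presentation of a sentence is the basic idea (m. 1) plus its repetition (measure 2); the basic idea is therefore m. 1.

measures 1–1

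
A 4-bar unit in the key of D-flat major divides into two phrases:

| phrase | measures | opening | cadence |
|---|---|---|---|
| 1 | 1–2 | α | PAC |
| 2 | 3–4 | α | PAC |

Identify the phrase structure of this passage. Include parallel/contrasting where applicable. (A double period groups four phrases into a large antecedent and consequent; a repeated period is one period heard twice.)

repeated phrase

Both phrases have the same opening (α) and the same cadence (perfect authentic cadence): the second is a restatement, not a consequent, so this is a repeated phrase rather than a period.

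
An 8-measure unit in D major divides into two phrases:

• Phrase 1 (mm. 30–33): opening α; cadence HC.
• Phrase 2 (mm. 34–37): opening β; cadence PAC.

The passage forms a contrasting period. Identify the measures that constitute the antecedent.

The antecedent is the phrase ending with the weaker cadence (half cadence, phrase 1) and the consequent the one ending more conclusively (perfect authentic cadence, phrase 2); the antecedent is measures 30-33.

measures 30–33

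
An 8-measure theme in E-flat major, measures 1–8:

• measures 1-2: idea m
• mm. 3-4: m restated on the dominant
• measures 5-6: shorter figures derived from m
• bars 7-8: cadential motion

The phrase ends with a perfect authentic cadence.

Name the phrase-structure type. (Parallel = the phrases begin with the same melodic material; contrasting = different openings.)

sentence

Basic idea (measures 1-2) + its repetition (mm. 3-4) form the presentation; fragmentation and cadence (mm. 5-8) form the continuation — the 8-bar whole is a sentence.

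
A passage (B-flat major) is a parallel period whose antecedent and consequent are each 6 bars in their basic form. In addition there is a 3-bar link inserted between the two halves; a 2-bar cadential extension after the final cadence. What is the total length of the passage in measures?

17 measures

Basic parallel period: 6 + 6 = 12 bars.
12 (basic form) + 3 (link) + 2 (cadential extension) = 17.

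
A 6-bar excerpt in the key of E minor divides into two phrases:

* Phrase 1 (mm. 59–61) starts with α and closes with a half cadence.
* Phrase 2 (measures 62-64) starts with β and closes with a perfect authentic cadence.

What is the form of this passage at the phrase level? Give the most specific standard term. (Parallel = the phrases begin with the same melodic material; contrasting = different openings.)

Phrase 1 ends with a half cadence (weaker) and phrase 2 with a perfect authentic cadence (stronger): antecedent + consequent = a period.
The two phrases open with different material (α / β), so the period is contrasting.

contrasting period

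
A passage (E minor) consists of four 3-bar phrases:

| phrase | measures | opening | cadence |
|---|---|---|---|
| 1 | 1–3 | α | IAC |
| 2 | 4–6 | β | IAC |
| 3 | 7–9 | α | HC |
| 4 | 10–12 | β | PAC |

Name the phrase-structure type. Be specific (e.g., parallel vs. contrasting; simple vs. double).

Four phrases in two halves: the first half (measures 1–6) ends with an imperfect authentic cadence, the second (mm. 7-12) with a perfect authentic cadence — a large antecedent–consequent pair, i.e. a double period.
Phrase 3 begins with the same material as phrase 1, making it parallel.

parallel double period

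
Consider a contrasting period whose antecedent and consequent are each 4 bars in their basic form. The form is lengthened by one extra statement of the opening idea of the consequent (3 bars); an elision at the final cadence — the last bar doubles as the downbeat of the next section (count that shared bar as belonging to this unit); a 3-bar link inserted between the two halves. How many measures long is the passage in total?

Basic contrasting period: 4 + 4 = 8 bars.
8 (basic form) + 3 (extra statement) + 3 (link) = 14.
The elision shares a bar with the next section but does not change this unit's count.

14 measures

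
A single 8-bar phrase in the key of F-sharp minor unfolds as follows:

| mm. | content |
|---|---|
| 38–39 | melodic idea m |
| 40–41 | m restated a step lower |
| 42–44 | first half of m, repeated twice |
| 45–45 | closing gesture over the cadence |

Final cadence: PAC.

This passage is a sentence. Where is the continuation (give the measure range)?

measures 42–45

After the presentation (bars 38–41), the continuation covers the fragmentation through the cadence: mm. 42–45.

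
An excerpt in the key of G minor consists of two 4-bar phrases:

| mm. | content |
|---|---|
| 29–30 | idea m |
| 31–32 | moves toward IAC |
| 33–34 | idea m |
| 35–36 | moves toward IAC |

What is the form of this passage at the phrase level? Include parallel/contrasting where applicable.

Both phrases have the same opening (m) and the same cadence (imperfect authentic cadence): the second is a restatement, not a consequent, so this is a repeated phrase rather than a period.

repeated phrase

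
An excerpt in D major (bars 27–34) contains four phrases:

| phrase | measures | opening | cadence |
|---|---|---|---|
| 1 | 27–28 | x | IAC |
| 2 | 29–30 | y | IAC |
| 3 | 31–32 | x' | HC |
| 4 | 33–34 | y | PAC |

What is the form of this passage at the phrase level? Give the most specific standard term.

Four phrases in two halves: the first half (mm. 27-30) ends with an imperfect authentic cadence, the second (mm. 31–34) with a perfect authentic cadence — a large antecedent–consequent pair, i.e. a double period.
Phrase 3 begins with the same material as phrase 1, making it parallel.

parallel double period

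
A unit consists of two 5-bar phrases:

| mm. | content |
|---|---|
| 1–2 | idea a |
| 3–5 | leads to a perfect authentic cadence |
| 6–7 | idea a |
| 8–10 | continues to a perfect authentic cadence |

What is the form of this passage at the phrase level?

Both phrases have the same opening (a) and the same cadence (perfect authentic cadence): the second is a restatement, not a consequent, so this is a repeated phrase rather than a period.

repeated phrase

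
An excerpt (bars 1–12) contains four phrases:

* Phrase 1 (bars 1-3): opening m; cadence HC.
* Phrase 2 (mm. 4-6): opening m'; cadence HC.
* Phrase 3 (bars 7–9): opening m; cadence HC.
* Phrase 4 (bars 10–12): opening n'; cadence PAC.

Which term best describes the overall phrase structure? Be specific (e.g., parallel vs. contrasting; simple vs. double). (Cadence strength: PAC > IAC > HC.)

parallel double period

Four phrases in two halves: the first half (bars 1–6) ends with a half cadence, the second (bars 7–12) with a perfect authentic cadence — a large antecedent–consequent pair, i.e. a double period.
Phrase 3 begins with the same material as phrase 1, making it parallel.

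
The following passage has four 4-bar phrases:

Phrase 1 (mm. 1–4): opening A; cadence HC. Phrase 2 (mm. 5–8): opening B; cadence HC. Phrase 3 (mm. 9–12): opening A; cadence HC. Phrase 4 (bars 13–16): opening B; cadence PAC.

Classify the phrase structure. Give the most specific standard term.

Four phrases in two halves: the first half (measures 1–8) ends with a half cadence, the second (bars 9–16) with a perfect authentic cadence — a large antecedent–consequent pair, i.e. a double period.
Phrase 3 begins with the same material as phrase 1, making it parallel.

parallel double period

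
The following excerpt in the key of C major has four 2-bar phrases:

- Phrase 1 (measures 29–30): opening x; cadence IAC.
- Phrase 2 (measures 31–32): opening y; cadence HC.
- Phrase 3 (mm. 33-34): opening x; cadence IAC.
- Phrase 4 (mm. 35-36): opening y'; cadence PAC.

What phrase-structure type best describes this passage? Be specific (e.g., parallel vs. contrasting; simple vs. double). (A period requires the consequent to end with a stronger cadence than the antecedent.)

parallel double period

Four phrases in two halves: the first half (bars 29–32) ends with a half cadence, the second (mm. 33–36) with a perfect authentic cadence — a large antecedent–consequent pair, i.e. a double period.
Phrase 3 begins with the same material as phrase 1, making it parallel.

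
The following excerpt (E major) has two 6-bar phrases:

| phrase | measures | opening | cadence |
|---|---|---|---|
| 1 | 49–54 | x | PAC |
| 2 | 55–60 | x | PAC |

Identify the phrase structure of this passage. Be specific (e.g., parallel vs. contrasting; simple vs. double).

Both phrases have the same opening (x) and the same cadence (perfect authentic cadence): the second is a restatement, not a consequent, so this is a repeated phrase rather than a period.

repeated phrase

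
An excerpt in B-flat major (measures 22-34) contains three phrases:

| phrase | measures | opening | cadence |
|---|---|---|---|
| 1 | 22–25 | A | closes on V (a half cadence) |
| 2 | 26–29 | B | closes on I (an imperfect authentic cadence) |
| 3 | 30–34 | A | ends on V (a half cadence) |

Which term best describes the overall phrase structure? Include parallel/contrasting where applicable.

The final phrase closes with a half cadence, which is not stronger than the preceding imperfect authentic cadence; the 3 phrases lack an overall antecedent–consequent design and so form a phrase group.

phrase group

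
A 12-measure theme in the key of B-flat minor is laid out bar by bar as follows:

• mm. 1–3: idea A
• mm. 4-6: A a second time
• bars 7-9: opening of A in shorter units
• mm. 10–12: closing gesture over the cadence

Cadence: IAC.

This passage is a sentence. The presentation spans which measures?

measures 1–6

The presentation of a sentence is the basic idea (bars 1-3) plus its repetition (measures 4–6); the presentation is therefore measures 1-6.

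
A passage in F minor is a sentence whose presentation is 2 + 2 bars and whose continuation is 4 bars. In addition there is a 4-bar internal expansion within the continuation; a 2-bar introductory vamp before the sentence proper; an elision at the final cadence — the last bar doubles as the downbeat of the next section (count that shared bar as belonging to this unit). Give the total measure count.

14 measures

Basic sentence: 2 + 2 + 4 = 8 bars.
8 (basic form) + 4 (internal expansion) + 2 (introduction) = 14.
The elision shares a bar with the next section but does not change this unit's count.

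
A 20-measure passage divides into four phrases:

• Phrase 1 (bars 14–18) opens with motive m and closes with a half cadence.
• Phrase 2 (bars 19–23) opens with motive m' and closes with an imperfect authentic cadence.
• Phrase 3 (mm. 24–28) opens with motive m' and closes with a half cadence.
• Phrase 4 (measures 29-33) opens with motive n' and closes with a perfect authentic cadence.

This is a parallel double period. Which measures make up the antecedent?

In a double period the first pair of phrases (ending imperfect authentic cadence) is the large antecedent and the second pair (ending perfect authentic cadence) is the large consequent; the antecedent is measures 14–23.

measures 14–23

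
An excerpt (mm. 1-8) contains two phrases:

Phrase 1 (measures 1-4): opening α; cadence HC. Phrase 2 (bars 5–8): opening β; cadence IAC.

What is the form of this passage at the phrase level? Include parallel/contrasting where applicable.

contrasting period

Phrase 1 ends with a half cadence (weaker) and phrase 2 with an imperfect authentic cadence (stronger): antecedent + consequent = a period.
The two phrases open with different material (α / β), so the period is contrasting.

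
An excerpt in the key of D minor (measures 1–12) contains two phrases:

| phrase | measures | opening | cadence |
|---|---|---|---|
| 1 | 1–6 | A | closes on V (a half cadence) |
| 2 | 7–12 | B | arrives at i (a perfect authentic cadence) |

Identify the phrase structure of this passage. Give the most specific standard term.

Phrase 1 ends with a half cadence (weaker) and phrase 2 with a perfect authentic cadence (stronger): antecedent + consequent = a period.
The two phrases open with different material (A / B), so the period is contrasting.

contrasting period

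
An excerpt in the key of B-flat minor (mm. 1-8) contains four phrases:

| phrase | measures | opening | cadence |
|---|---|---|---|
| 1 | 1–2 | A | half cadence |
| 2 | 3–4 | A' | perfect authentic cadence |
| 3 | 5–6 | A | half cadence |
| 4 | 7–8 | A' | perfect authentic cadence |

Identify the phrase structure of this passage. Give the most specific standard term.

The cadence pattern HC–PAC–HC–PAC is weak–strong twice, and phrases 3–4 restate phrases 1–2: a period heard twice, not a double period (which would end weakly at phrase 2).

repeated period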